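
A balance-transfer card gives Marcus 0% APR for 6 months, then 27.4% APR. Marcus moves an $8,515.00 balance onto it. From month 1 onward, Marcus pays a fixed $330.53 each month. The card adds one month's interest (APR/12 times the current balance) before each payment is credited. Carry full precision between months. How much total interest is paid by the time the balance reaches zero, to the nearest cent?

Promo months 1–6 at r₀ = 0%/12 = 0; months 7+ at r₁ = 27.4%/12 = 0.0228333.
After month 6 (no interest yet): B = $8,515.00 − 6·$330.53 = $6,531.82.
Then at r₁ with $330.53/mo: n₂ = −ln(1 − r₁·B/P)/ln(1+r₁) ≈ 26.58 → 27 more payments.
Total paid = 32·$330.53 + $192.34 = $10,769.30; interest = $10,769.30 − $8,515.00 = $2,254.30.

$2,254.30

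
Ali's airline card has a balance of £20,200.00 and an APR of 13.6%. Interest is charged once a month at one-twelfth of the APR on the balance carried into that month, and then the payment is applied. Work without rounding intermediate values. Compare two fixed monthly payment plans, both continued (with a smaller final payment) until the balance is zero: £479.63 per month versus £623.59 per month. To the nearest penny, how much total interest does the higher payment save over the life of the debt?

Monthly rate r = 13.6%/12 = 1.13333% = 0.0113333.
At £479.63/mo: n = ⌈−ln(1 − rB₀/P)/ln(1+r)⌉ = 58 payments (last £273.24); total interest = total paid − £20,200.00 = £7,412.15.
At £623.59/mo: 41 payments (last £371.21); total interest £5,114.81.
Interest saved = £7,412.15 − £5,114.81 = £2,297.34.

£2,297.34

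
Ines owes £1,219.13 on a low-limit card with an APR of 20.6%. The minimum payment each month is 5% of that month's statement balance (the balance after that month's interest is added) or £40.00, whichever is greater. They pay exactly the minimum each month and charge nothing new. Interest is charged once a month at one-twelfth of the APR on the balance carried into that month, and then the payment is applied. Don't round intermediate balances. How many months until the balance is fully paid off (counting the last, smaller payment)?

37 months

Monthly rate r = 20.6%/12 = 1.71667% = 0.0171667.
While 5% of the post-interest balance exceeds £40.00, each month B ← (B·(1+r))·(1 − 0.05), i.e. B shrinks by the factor (1+r)·0.95 = 0.96631.
This holds for months 1–13. Entering month 14 the balance is £780.83; 5% of the post-interest balance is now below £40.00, so the flat £40.00 minimum applies from here.
From month 14 a fixed £40.00 at rate r clears £780.83 in 24 more payments. Total: 13 + 24 = 37 months.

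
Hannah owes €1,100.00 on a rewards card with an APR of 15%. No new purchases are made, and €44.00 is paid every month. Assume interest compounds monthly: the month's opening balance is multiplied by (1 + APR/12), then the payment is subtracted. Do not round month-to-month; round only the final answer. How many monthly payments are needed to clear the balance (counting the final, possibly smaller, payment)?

Monthly rate r = 15%/12 = 1.25% = 0.0125.
Recurrence: B ← B·(1+r) − €44.00.
Month 1: interest €13.75; balance after payment €1,069.75.
Month 2: interest €13.37; balance after payment €1,039.12.
Closed form: n = −ln(1 − rB₀/P)/ln(1+r) = −ln(0.6875)/ln(1.0125) ≈ 30.162, so the balance reaches zero during payment 31.

31 payments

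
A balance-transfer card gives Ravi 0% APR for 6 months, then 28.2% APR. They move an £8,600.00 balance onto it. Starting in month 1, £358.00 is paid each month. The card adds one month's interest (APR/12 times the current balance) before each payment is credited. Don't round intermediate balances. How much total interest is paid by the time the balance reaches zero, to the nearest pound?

£2,038

Promo months 1–6 at r₀ = 0%/12 = 0; months 7+ at r₁ = 28.2%/12 = 0.0235.
After month 6 (no interest yet): B = £8,600.00 − 6·£358.00 = £6,452.00.
Then at r₁ with £358.00/mo: n₂ = −ln(1 − r₁·B/P)/ln(1+r₁) ≈ 23.71 → 24 more payments.
Total paid = 29·£358.00 + £256.33 = £10,638.33; interest = £10,638.33 − £8,600.00 = £2,038.33.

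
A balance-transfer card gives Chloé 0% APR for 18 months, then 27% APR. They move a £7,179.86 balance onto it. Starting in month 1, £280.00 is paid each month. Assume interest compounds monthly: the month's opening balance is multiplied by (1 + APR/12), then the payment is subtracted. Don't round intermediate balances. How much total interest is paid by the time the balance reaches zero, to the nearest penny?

£235.32

Promo months 1–18 at r₀ = 0%/12 = 0; months 19+ at r₁ = 27%/12 = 0.0225.
After month 18 (no interest yet): B = £7,179.86 − 18·£280.00 = £2,139.86.
Then at r₁ with £280.00/mo: n₂ = −ln(1 − r₁·B/P)/ln(1+r₁) ≈ 8.48 → 9 more payments.
Total paid = 26·£280.00 + £135.18 = £7,415.18; interest = £7,415.18 − £7,179.86 = £235.32.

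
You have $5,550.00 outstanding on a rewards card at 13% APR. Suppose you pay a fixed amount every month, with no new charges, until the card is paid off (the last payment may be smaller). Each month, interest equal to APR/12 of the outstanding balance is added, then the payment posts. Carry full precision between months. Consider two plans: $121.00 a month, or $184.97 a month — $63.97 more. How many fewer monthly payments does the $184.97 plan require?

Monthly rate r = 13%/12 = 1.08333% = 0.0108333.
At $121.00/mo: n = ⌈−ln(1 − rB₀/P)/ln(1+r)⌉ = 64 payments (last $91.51); total interest = total paid − $5,550.00 = $2,164.51.
At $184.97/mo: 37 payments (last $89.82); total interest $1,198.74.
Payments saved = 64 − 37 = 27.

27 fewer payments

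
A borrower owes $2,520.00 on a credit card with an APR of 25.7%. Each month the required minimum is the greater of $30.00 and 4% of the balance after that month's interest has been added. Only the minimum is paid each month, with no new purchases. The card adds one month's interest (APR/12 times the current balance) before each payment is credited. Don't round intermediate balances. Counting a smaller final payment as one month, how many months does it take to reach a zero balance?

Monthly rate r = 25.7%/12 = 2.14167% = 0.0214167.
While 4% of the post-interest balance exceeds $30.00, each month B ← (B·(1+r))·(1 − 0.04), i.e. B shrinks by the factor (1+r)·0.96 = 0.98056.
This holds for months 1–63. Entering month 64 the balance is $731.60; 4% of the post-interest balance is now below $30.00, so the flat $30.00 minimum applies from here.
From month 64 a fixed $30.00 at rate r clears $731.60 in 35 more payments. Total: 63 + 35 = 98 months.

98 months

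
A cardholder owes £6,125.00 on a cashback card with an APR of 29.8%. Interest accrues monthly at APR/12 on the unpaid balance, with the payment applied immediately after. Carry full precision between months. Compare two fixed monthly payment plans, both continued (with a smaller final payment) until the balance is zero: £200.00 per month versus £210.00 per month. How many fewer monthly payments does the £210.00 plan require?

Monthly rate r = 29.8%/12 = 2.48333% = 0.0248333.
At £200.00/mo: n = ⌈−ln(1 − rB₀/P)/ln(1+r)⌉ = 59 payments (last £53.88); total interest = total paid − £6,125.00 = £5,528.88.
At £210.00/mo: 53 payments (last £111.10); total interest £4,906.10.
Payments saved = 59 − 53 = 6.

6 fewer payments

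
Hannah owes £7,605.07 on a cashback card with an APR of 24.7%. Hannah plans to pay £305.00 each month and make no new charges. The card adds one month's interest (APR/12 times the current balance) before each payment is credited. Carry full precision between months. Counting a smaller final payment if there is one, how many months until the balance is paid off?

Monthly rate r = 24.7%/12 = 2.05833% = 0.0205833.
Recurrence: B ← B·(1+r) − £305.00.
Month 1: interest £156.54; balance after payment £7,456.61.
Month 2: interest £153.48; balance after payment £7,305.09.
Closed form: n = −ln(1 − rB₀/P)/ln(1+r) = −ln(0.48676)/ln(1.02058) ≈ 35.338, so the balance reaches zero during payment 36.

36 months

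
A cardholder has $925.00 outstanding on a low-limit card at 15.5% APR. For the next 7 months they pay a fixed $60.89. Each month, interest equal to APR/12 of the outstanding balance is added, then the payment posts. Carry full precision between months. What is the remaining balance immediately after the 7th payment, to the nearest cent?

Monthly rate r = 15.5%/12 = 1.29167% = 0.0129167.
Each month: B ← B·(1+r) − $60.89.
Month 1: interest $11.95; balance after payment $876.06.
Month 2: interest $11.32; balance after payment $826.48.
Month 3: interest $10.68; balance after payment $776.27.
Month 4: interest $10.03; balance after payment $725.41.
Month 5: interest $9.37; balance after payment $673.89.
Month 6: interest $8.70; balance after payment $621.70.
Month 7: interest $8.03; balance after payment $568.84.

$568.84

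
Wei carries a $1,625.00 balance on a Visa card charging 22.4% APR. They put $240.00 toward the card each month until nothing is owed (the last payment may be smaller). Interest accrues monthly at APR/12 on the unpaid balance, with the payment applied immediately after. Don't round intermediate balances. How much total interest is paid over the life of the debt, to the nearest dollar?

$129

Monthly rate r = 22.4%/12 = 1.86667% = 0.0186667.
Payoff takes n = ⌈−ln(1 − rB₀/P)/ln(1+r)⌉ = ⌈7.306⌉ = 8 payments; the last is $73.89.
Total paid = 7·$240.00 + $73.89 = $1,753.89.
Total interest = total paid − principal = $1,753.89 − $1,625.00 = $128.89.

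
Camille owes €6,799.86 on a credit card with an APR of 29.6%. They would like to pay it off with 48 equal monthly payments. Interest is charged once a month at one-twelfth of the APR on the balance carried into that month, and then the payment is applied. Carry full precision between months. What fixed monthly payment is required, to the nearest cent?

€243.26

Monthly rate r = 29.6%/12 = 2.46667% = 0.0246667.
Level-payment amortization: P = B₀·r / (1 − (1+r)^(−n)) = 6799.86·0.0246667 / (1 − 1.02467^(−48)).
Denominator 1 − (1+r)^(−48) = 0.689519167.
P = 167.73 / 0.689519167 ≈ 243.26.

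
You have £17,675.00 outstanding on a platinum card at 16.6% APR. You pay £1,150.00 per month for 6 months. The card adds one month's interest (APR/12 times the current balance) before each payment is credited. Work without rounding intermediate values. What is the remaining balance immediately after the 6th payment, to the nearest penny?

Monthly rate r = 16.6%/12 = 1.38333% = 0.0138333.
Each month: B ← B·(1+r) − £1,150.00.
Month 1: interest £244.50; balance after payment £16,769.50.
Month 2: interest £231.98; balance after payment £15,851.48.
Month 3: interest £219.28; balance after payment £14,920.76.
Month 4: interest £206.40; balance after payment £13,977.17.
Month 5: interest £193.35; balance after payment £13,020.52.
Month 6: interest £180.12; balance after payment £12,050.63.

£12,050.63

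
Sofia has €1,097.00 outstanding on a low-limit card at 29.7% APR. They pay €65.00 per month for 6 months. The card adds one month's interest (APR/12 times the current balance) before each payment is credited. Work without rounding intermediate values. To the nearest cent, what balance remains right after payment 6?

Monthly rate r = 29.7%/12 = 2.475% = 0.02475.
Each month: B ← B·(1+r) − €65.00.
Month 1: interest €27.15; balance after payment €1,059.15.
Month 2: interest €26.21; balance after payment €1,020.36.
Month 3: interest €25.25; balance after payment €980.62.
Month 4: interest €24.27; balance after payment €939.89.
Month 5: interest €23.26; balance after payment €898.15.
Month 6: interest €22.23; balance after payment €855.38.

€855.38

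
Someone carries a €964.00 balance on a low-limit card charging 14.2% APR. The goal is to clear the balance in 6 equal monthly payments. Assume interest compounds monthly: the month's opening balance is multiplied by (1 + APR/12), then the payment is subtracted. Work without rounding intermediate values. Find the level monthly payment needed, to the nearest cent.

Monthly rate r = 14.2%/12 = 1.18333% = 0.0118333.
Level-payment amortization: P = B₀·r / (1 − (1+r)^(−n)) = 964.00·0.0118333 / (1 − 1.01183^(−6)).
Denominator 1 − (1+r)^(−6) = 0.0681497951.
P = 11.4073 / 0.0681497951 ≈ 167.39.

€167.39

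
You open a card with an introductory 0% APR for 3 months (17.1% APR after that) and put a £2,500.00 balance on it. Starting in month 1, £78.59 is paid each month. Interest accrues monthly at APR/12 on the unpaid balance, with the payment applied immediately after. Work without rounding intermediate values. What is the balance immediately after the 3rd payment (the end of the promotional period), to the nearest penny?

Promo months 1–3 at r₀ = 0%/12 = 0; months 4+ at r₁ = 17.1%/12 = 0.01425.
After month 3 (no interest yet): B = £2,500.00 − 3·£78.59 = £2,264.23.

£2,264.23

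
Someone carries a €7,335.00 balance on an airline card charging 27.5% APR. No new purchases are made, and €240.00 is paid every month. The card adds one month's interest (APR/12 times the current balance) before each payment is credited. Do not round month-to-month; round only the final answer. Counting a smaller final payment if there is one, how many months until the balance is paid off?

Monthly rate r = 27.5%/12 = 2.29167% = 0.0229167.
Recurrence: B ← B·(1+r) − €240.00.
Month 1: interest €168.09; balance after payment €7,263.09.
Month 2: interest €166.45; balance after payment €7,189.54.
Closed form: n = −ln(1 − rB₀/P)/ln(1+r) = −ln(0.29961)/ln(1.02292) ≈ 53.194, so the balance reaches zero during payment 54.

54 months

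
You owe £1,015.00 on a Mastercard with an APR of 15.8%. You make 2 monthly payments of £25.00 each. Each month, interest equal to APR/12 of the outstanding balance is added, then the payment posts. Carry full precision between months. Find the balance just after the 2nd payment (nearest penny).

Monthly rate r = 15.8%/12 = 1.31667% = 0.0131667.
Each month: B ← B·(1+r) − £25.00.
Month 1: interest £13.36; balance after payment £1,003.36.
Month 2: interest £13.21; balance after payment £991.58.

£991.58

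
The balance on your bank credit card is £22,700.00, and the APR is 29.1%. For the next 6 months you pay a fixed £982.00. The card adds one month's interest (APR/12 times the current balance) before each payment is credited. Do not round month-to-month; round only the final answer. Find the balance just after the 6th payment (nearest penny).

Monthly rate r = 29.1%/12 = 2.425% = 0.02425.
Each month: B ← B·(1+r) − £982.00.
Month 1: interest £550.48; balance after payment £22,268.47.
Month 2: interest £540.01; balance after payment £21,826.49.
Month 3: interest £529.29; balance after payment £21,373.78.
Month 4: interest £518.31; balance after payment £20,910.09.
Month 5: interest £507.07; balance after payment £20,435.16.
Month 6: interest £495.55; balance after payment £19,948.71.

£19,948.71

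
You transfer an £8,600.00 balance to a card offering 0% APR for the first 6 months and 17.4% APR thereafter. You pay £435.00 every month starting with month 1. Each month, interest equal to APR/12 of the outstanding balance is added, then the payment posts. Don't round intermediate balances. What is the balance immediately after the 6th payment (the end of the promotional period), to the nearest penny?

£5,990.00

Promo months 1–6 at r₀ = 0%/12 = 0; months 7+ at r₁ = 17.4%/12 = 0.0145.
After month 6 (no interest yet): B = £8,600.00 − 6·£435.00 = £5,990.00.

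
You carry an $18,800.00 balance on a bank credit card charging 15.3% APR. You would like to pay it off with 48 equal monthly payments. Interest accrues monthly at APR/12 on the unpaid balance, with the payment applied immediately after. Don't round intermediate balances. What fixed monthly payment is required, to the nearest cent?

$526.08

Monthly rate r = 15.3%/12 = 1.275% = 0.01275.
Level-payment amortization: P = B₀·r / (1 − (1+r)^(−n)) = 18800.00·0.01275 / (1 − 1.01275^(−48)).
Denominator 1 − (1+r)^(−48) = 0.455632848.
P = 239.7 / 0.455632848 ≈ 526.08.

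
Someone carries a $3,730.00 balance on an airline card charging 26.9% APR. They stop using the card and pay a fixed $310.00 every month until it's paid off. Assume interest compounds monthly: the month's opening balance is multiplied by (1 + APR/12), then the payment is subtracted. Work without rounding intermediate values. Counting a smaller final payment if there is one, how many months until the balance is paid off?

15 payments

Monthly rate r = 26.9%/12 = 2.24167% = 0.0224167.
Recurrence: B ← B·(1+r) − $310.00.
Month 1: interest $83.61; balance after payment $3,503.61.
Month 2: interest $78.54; balance after payment $3,272.15.
Closed form: n = −ln(1 − rB₀/P)/ln(1+r) = −ln(0.73028)/ln(1.02242) ≈ 14.179, so the balance reaches zero during payment 15.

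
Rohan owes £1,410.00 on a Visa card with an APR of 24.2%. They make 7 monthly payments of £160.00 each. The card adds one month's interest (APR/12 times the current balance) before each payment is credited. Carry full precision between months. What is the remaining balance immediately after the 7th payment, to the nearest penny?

£431.42

Monthly rate r = 24.2%/12 = 2.01667% = 0.0201667.
Each month: B ← B·(1+r) − £160.00.
Month 1: interest £28.43; balance after payment £1,278.43.
Month 2: interest £25.78; balance after payment £1,144.22.
Month 3: interest £23.08; balance after payment £1,007.29.
Month 4: interest £20.31; balance after payment £867.61.
Month 5: interest £17.50; balance after payment £725.10.
Month 6: interest £14.62; balance after payment £579.73.
Month 7: interest £11.69; balance after payment £431.42.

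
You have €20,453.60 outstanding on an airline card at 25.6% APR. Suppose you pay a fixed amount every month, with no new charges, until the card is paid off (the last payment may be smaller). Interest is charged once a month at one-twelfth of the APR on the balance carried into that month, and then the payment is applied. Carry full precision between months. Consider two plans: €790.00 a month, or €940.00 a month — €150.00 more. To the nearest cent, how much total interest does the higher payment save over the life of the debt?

€2,290.15

Monthly rate r = 25.6%/12 = 2.13333% = 0.0213333.
At €790.00/mo: n = ⌈−ln(1 − rB₀/P)/ln(1+r)⌉ = 39 payments (last €59.19); total interest = total paid − €20,453.60 = €9,625.59.
At €940.00/mo: 30 payments (last €529.04); total interest €7,335.44.
Interest saved = €9,625.59 − €7,335.44 = €2,290.15.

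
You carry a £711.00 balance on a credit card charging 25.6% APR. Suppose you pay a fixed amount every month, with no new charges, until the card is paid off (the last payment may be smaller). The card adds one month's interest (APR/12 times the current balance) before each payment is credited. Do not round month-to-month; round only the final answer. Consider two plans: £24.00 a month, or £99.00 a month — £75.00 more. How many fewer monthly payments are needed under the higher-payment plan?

40 fewer payments

Monthly rate r = 25.6%/12 = 2.13333% = 0.0213333.
At £24.00/mo: n = ⌈−ln(1 − rB₀/P)/ln(1+r)⌉ = 48 payments (last £8.64); total interest = total paid − £711.00 = £425.64.
At £99.00/mo: 8 payments (last £87.07); total interest £69.07.
Payments saved = 48 − 8 = 40.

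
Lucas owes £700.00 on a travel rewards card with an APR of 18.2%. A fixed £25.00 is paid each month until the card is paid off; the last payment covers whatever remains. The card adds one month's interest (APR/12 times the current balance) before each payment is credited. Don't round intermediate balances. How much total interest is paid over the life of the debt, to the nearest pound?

£218

Monthly rate r = 18.2%/12 = 1.51667% = 0.0151667.
Payoff takes n = ⌈−ln(1 − rB₀/P)/ln(1+r)⌉ = ⌈36.724⌉ = 37 payments; the last is £18.15.
Total paid = 36·£25.00 + £18.15 = £918.15.
Total interest = total paid − principal = £918.15 − £700.00 = £218.15.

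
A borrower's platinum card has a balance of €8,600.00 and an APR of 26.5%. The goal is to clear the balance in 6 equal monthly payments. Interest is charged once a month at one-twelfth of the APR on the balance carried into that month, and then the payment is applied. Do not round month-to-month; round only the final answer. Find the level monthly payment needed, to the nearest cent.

€1,546.13

Monthly rate r = 26.5%/12 = 2.20833% = 0.0220833.
Level-payment amortization: P = B₀·r / (1 − (1+r)^(−n)) = 8600.00·0.0220833 / (1 − 1.02208^(−6)).
Denominator 1 − (1+r)^(−6) = 0.12283325.
P = 189.917 / 0.12283325 ≈ 1546.13.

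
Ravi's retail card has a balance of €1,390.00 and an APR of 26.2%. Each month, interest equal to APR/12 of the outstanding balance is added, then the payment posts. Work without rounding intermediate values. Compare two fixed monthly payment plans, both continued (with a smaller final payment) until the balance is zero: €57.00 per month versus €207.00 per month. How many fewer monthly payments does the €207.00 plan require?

28 fewer payments

Monthly rate r = 26.2%/12 = 2.18333% = 0.0218333.
At €57.00/mo: n = ⌈−ln(1 − rB₀/P)/ln(1+r)⌉ = 36 payments (last €11.33); total interest = total paid − €1,390.00 = €616.33.
At €207.00/mo: 8 payments (last €70.95); total interest €129.95.
Payments saved = 36 − 8 = 28.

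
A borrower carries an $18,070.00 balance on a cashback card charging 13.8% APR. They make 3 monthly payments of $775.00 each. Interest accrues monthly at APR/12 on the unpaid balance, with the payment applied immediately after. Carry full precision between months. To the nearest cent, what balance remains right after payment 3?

$16,348.77

Monthly rate r = 13.8%/12 = 1.15% = 0.0115.
Each month: B ← B·(1+r) − $775.00.
Month 1: interest $207.81; balance after payment $17,502.81.
Month 2: interest $201.28; balance after payment $16,929.09.
Month 3: interest $194.68; balance after payment $16,348.77.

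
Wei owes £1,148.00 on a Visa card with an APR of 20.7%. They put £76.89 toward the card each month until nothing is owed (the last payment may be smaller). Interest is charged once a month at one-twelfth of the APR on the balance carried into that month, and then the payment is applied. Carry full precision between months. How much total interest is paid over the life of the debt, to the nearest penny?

£190.98

Monthly rate r = 20.7%/12 = 1.725% = 0.01725.
Payoff takes n = ⌈−ln(1 − rB₀/P)/ln(1+r)⌉ = ⌈17.412⌉ = 18 payments; the last is £31.85.
Total paid = 17·£76.89 + £31.85 = £1,338.98.
Total interest = total paid − principal = £1,338.98 − £1,148.00 = £190.98.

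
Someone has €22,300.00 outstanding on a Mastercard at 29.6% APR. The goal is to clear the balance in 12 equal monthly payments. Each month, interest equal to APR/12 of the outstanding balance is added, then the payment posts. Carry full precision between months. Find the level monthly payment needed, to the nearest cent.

€2,169.58

Monthly rate r = 29.6%/12 = 2.46667% = 0.0246667.
Level-payment amortization: P = B₀·r / (1 − (1+r)^(−n)) = 22300.00·0.0246667 / (1 − 1.02467^(−12)).
Denominator 1 − (1+r)^(−12) = 0.25353629.
P = 550.067 / 0.25353629 ≈ 2169.58.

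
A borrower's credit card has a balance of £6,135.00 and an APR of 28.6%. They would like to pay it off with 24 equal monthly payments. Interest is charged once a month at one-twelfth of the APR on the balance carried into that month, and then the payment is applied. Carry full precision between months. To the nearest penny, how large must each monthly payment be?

Monthly rate r = 28.6%/12 = 2.38333% = 0.0238333.
Level-payment amortization: P = B₀·r / (1 − (1+r)^(−n)) = 6135.00·0.0238333 / (1 − 1.02383^(−24)).
Denominator 1 − (1+r)^(−24) = 0.431804694.
P = 146.218 / 0.431804694 ≈ 338.62.

£338.62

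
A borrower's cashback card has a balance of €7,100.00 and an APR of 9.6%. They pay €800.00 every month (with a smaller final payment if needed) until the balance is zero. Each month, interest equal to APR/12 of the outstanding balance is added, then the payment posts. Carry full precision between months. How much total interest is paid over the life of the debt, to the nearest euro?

Monthly rate r = 9.6%/12 = 0.8% = 0.008.
Payoff takes n = ⌈−ln(1 − rB₀/P)/ln(1+r)⌉ = ⌈9.243⌉ = 10 payments; the last is €194.66.
Total paid = 9·€800.00 + €194.66 = €7,394.66.
Total interest = total paid − principal = €7,394.66 − €7,100.00 = €294.66.

€295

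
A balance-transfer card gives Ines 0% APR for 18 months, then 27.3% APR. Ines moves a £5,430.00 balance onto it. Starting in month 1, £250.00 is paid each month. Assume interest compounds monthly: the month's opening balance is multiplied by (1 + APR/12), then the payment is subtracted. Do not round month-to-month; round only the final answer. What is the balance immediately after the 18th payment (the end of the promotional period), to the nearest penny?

Promo months 1–18 at r₀ = 0%/12 = 0; months 19+ at r₁ = 27.3%/12 = 0.02275.
After month 18 (no interest yet): B = £5,430.00 − 18·£250.00 = £930.00.

£930.00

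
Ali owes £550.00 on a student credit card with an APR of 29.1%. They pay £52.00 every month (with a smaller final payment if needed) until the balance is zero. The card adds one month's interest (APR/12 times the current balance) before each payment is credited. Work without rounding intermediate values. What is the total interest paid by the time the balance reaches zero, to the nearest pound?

£93

Monthly rate r = 29.1%/12 = 2.425% = 0.02425.
Payoff takes n = ⌈−ln(1 − rB₀/P)/ln(1+r)⌉ = ⌈12.369⌉ = 13 payments; the last is £19.34.
Total paid = 12·£52.00 + £19.34 = £643.34.
Total interest = total paid − principal = £643.34 − £550.00 = £93.34.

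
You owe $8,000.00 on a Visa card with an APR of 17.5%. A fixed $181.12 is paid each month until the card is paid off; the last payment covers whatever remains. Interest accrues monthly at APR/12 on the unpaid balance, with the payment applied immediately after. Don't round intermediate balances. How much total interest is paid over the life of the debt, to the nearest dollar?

Monthly rate r = 17.5%/12 = 1.45833% = 0.0145833.
Payoff takes n = ⌈−ln(1 − rB₀/P)/ln(1+r)⌉ = ⌈71.365⌉ = 72 payments; the last is $66.34.
Total paid = 71·$181.12 + $66.34 = $12,925.86.
Total interest = total paid − principal = $12,925.86 − $8,000.00 = $4,925.86.

$4,926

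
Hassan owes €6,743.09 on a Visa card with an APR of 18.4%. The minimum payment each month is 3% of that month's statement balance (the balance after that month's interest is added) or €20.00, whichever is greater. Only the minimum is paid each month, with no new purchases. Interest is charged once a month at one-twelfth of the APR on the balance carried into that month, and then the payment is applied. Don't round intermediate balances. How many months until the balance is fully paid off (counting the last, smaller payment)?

Monthly rate r = 18.4%/12 = 1.53333% = 0.0153333.
While 3% of the post-interest balance exceeds €20.00, each month B ← (B·(1+r))·(1 − 0.03), i.e. B shrinks by the factor (1+r)·0.97 = 0.98487.
This holds for months 1–153. Entering month 154 the balance is €654.72; 3% of the post-interest balance is now below €20.00, so the flat €20.00 minimum applies from here.
From month 154 a fixed €20.00 at rate r clears €654.72 in 46 more payments. Total: 153 + 46 = 199 months.

199 months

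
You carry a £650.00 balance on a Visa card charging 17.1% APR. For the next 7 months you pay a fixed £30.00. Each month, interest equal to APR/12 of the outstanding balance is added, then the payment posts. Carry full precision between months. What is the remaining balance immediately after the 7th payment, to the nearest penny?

£498.48

Monthly rate r = 17.1%/12 = 1.425% = 0.01425.
Each month: B ← B·(1+r) − £30.00.
Month 1: interest £9.26; balance after payment £629.26.
Month 2: interest £8.97; balance after payment £608.23.
Month 3: interest £8.67; balance after payment £586.90.
Month 4: interest £8.36; balance after payment £565.26.
Month 5: interest £8.05; balance after payment £543.31.
Month 6: interest £7.74; balance after payment £521.06.
Month 7: interest £7.43; balance after payment £498.48.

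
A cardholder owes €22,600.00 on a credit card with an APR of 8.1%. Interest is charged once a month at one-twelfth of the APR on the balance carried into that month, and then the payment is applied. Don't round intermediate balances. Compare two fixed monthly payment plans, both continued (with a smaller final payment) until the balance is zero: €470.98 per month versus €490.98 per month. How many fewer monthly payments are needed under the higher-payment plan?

3 fewer payments

Monthly rate r = 8.1%/12 = 0.675% = 0.00675.
At €470.98/mo: n = ⌈−ln(1 − rB₀/P)/ln(1+r)⌉ = 59 payments (last €86.23); total interest = total paid − €22,600.00 = €4,803.07.
At €490.98/mo: 56 payments (last €152.41); total interest €4,556.31.
Payments saved = 59 − 56 = 3.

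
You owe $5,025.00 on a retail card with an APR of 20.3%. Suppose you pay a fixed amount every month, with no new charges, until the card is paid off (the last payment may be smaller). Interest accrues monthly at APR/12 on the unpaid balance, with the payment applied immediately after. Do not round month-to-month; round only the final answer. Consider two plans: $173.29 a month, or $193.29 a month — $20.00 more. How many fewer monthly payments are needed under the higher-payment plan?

6 fewer payments

Monthly rate r = 20.3%/12 = 1.69167% = 0.0169167.
At $173.29/mo: n = ⌈−ln(1 − rB₀/P)/ln(1+r)⌉ = 41 payments (last $35.39); total interest = total paid − $5,025.00 = $1,941.99.
At $193.29/mo: 35 payments (last $105.03); total interest $1,651.89.
Payments saved = 41 − 35 = 6.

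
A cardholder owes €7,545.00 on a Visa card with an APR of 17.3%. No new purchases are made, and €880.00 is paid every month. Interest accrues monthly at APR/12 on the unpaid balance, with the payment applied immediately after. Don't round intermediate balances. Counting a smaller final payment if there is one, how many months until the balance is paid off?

10 payments

Monthly rate r = 17.3%/12 = 1.44167% = 0.0144167.
Recurrence: B ← B·(1+r) − €880.00.
Month 1: interest €108.77; balance after payment €6,773.77.
Month 2: interest €97.66; balance after payment €5,991.43.
Closed form: n = −ln(1 − rB₀/P)/ln(1+r) = −ln(0.87639)/ln(1.01442) ≈ 9.218, so the balance reaches zero during payment 10.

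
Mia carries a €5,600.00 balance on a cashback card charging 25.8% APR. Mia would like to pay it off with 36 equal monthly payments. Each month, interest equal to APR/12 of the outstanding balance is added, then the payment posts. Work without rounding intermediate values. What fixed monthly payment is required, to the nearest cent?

€225.03

Monthly rate r = 25.8%/12 = 2.15% = 0.0215.
Level-payment amortization: P = B₀·r / (1 − (1+r)^(−n)) = 5600.00·0.0215 / (1 − 1.0215^(−36)).
Denominator 1 − (1+r)^(−36) = 0.535036732.
P = 120.4 / 0.535036732 ≈ 225.03.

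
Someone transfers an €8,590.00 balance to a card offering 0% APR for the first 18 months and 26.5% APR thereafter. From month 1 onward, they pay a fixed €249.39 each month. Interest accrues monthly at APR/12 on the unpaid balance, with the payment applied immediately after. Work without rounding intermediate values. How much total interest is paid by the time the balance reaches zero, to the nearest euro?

Promo months 1–18 at r₀ = 0%/12 = 0; months 19+ at r₁ = 26.5%/12 = 0.0220833.
After month 18 (no interest yet): B = €8,590.00 − 18·€249.39 = €4,100.98.
Then at r₁ with €249.39/mo: n₂ = −ln(1 − r₁·B/P)/ln(1+r₁) ≈ 20.66 → 21 more payments.
Total paid = 38·€249.39 + €164.38 = €9,641.20; interest = €9,641.20 − €8,590.00 = €1,051.20.

€1,051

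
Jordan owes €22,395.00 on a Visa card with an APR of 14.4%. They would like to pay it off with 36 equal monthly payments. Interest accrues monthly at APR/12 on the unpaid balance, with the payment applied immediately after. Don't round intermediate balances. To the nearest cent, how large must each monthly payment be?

Monthly rate r = 14.4%/12 = 1.2% = 0.012.
Level-payment amortization: P = B₀·r / (1 − (1+r)^(−n)) = 22395.00·0.012 / (1 − 1.012^(−36)).
Denominator 1 − (1+r)^(−36) = 0.349119066.
P = 268.74 / 0.349119066 ≈ 769.77.

€769.77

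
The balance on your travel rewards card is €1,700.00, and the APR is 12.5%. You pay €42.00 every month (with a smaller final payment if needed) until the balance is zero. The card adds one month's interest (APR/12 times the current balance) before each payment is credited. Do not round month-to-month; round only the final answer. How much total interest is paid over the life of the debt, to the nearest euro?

€519

Monthly rate r = 12.5%/12 = 1.04167% = 0.0104167.
Payoff takes n = ⌈−ln(1 − rB₀/P)/ln(1+r)⌉ = ⌈52.837⌉ = 53 payments; the last is €35.17.
Total paid = 52·€42.00 + €35.17 = €2,219.17.
Total interest = total paid − principal = €2,219.17 − €1,700.00 = €519.17.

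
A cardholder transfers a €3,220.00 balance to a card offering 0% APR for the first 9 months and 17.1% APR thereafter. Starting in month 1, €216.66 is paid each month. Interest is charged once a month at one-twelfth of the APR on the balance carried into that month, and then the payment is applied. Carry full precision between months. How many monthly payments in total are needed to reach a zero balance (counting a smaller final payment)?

Promo months 1–9 at r₀ = 0%/12 = 0; months 10+ at r₁ = 17.1%/12 = 0.01425.
After month 9 (no interest yet): B = €3,220.00 − 9·€216.66 = €1,270.06.
Then at r₁ with €216.66/mo: n₂ = −ln(1 − r₁·B/P)/ln(1+r₁) ≈ 6.16 → 7 more payments.

16 payments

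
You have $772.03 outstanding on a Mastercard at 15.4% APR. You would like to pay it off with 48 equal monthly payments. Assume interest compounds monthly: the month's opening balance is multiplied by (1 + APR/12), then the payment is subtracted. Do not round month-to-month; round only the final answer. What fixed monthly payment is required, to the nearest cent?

$21.64

Monthly rate r = 15.4%/12 = 1.28333% = 0.0128333.
Level-payment amortization: P = B₀·r / (1 − (1+r)^(−n)) = 772.03·0.0128333 / (1 − 1.01283^(−48)).
Denominator 1 − (1+r)^(−48) = 0.457778575.
P = 9.90772 / 0.457778575 ≈ 21.64.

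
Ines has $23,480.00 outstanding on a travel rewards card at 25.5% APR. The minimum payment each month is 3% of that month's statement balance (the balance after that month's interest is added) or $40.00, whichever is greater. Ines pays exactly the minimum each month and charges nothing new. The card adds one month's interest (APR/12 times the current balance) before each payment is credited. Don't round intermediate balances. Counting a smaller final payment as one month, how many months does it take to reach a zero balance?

Monthly rate r = 25.5%/12 = 2.125% = 0.02125.
While 3% of the post-interest balance exceeds $40.00, each month B ← (B·(1+r))·(1 − 0.03), i.e. B shrinks by the factor (1+r)·0.97 = 0.99061.
This holds for months 1–307. Entering month 308 the balance is $1,297.67; 3% of the post-interest balance is now below $40.00, so the flat $40.00 minimum applies from here.
From month 308 a fixed $40.00 at rate r clears $1,297.67 in 56 more payments. Total: 307 + 56 = 363 months.

363 months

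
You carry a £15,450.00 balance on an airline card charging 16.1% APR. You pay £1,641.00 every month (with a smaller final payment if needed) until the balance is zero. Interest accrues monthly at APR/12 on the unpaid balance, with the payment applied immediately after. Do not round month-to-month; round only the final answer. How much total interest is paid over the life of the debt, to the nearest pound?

£1,178

Monthly rate r = 16.1%/12 = 1.34167% = 0.0134167.
Payoff takes n = ⌈−ln(1 − rB₀/P)/ln(1+r)⌉ = ⌈10.132⌉ = 11 payments; the last is £218.45.
Total paid = 10·£1,641.00 + £218.45 = £16,628.45.
Total interest = total paid − principal = £16,628.45 − £15,450.00 = £1,178.45.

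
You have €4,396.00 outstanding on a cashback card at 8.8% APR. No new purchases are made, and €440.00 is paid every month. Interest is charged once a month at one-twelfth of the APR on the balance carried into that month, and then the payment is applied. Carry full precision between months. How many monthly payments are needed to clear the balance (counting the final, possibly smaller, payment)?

Monthly rate r = 8.8%/12 = 0.733333% = 0.00733333.
Recurrence: B ← B·(1+r) − €440.00.
Month 1: interest €32.24; balance after payment €3,988.24.
Month 2: interest €29.25; balance after payment €3,577.48.
Closed form: n = −ln(1 − rB₀/P)/ln(1+r) = −ln(0.92673)/ln(1.00733) ≈ 10.414, so the balance reaches zero during payment 11.

11 months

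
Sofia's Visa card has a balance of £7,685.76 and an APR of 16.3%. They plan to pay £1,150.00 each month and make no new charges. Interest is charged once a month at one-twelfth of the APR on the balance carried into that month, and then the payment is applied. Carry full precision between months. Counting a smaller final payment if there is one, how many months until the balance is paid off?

Monthly rate r = 16.3%/12 = 1.35833% = 0.0135833.
Recurrence: B ← B·(1+r) − £1,150.00.
Month 1: interest £104.40; balance after payment £6,640.16.
Month 2: interest £90.20; balance after payment £5,580.35.
Closed form: n = −ln(1 − rB₀/P)/ln(1+r) = −ln(0.90922)/ln(1.01358) ≈ 7.054, so the balance reaches zero during payment 8.

8 payments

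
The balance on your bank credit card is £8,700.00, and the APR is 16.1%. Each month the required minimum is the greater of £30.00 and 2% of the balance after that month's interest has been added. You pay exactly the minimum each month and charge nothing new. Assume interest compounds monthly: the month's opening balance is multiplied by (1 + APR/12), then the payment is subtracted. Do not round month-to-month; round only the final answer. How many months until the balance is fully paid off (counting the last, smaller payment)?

Monthly rate r = 16.1%/12 = 1.34167% = 0.0134167.
While 2% of the post-interest balance exceeds £30.00, each month B ← (B·(1+r))·(1 − 0.02), i.e. B shrinks by the factor (1+r)·0.98 = 0.99315.
This holds for months 1–258. Entering month 259 the balance is £1,476.26; 2% of the post-interest balance is now below £30.00, so the flat £30.00 minimum applies from here.
From month 259 a fixed £30.00 at rate r clears £1,476.26 in 81 more payments. Total: 258 + 81 = 339 months.

339 months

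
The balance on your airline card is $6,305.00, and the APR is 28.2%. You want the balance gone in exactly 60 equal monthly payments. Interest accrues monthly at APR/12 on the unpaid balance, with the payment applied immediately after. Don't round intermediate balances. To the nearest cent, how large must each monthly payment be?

$197.07

Monthly rate r = 28.2%/12 = 2.35% = 0.0235.
Level-payment amortization: P = B₀·r / (1 − (1+r)^(−n)) = 6305.00·0.0235 / (1 − 1.0235^(−60)).
Denominator 1 − (1+r)^(−60) = 0.751841486.
P = 148.167 / 0.751841486 ≈ 197.07.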